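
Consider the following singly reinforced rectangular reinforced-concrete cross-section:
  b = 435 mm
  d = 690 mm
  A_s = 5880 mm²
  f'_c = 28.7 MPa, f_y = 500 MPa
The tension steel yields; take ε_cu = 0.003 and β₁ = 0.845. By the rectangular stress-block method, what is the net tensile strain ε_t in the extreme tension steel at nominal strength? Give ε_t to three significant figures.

a = A_s f_y/(0.85 f'_c b) = 277.05 mm.
β₁ = 0.845, so c = a/β₁ = 277.05/0.845 = 327.87 mm.
From the linear strain diagram with ε_cu = 0.003: ε_t = 0.003 (d − c)/c = 0.003 × (690 − 327.87)/327.87 = 0.00331.
ε_t < 0.004 — the section is over-reinforced for flexure under ACI limits.

ε_t ≈ 0.00331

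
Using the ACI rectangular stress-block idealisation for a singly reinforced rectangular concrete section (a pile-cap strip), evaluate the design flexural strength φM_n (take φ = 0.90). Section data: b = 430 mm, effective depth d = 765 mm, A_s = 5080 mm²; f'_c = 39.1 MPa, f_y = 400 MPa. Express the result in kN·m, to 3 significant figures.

φM_n ≈ 1270 kN·m

T = A_s f_y = 5080 × 400 = 2032000 N = 2032 kN.
From C = T: a = T/(0.85 f'_c b) = 2032000/(0.85 × 39.1 × 430) = 142.19 mm.
M_n = T(d − a/2) = 2032 kN × (765 − 71.095) mm = 1410.01 kN·m.
φM_n = 0.90 × 1410.01 = 1269.01 kN·m.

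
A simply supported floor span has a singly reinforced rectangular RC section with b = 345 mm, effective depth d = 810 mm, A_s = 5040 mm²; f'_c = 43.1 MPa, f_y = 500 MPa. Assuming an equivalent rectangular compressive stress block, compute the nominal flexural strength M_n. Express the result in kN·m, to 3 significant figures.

T = A_s f_y = 5040 × 500 = 2520000 N = 2520 kN.
From C = T: a = T/(0.85 f'_c b) = 2520000/(0.85 × 43.1 × 345) = 199.38 mm.
M_n = T(d − a/2) = 2520 kN × (810 − 99.69) mm = 1789.98 kN·m.

M_n ≈ 1790 kN·m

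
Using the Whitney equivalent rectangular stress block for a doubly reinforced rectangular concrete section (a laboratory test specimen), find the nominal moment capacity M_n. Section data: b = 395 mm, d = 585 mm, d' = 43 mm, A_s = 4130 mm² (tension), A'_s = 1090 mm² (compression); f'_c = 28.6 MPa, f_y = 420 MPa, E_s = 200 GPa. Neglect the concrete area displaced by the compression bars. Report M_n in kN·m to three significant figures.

M_n ≈ 910 kN·m

Assume both tension and compression steel yield.
Net tension couple steel: A_s − A'_s = 3040 mm².
a = (A_s − A'_s) f_y / (0.85 f'_c b) = 1276800/(0.85 × 28.6 × 395) = 132.97 mm.
c = a/β₁ = 132.97/0.846 = 157.17 mm; ε'_s = 0.003(c − d')/c = 0.0022 ≥ f_y/E_s = 0.0021, so compression steel does yield.
M_n = (A_s − A'_s) f_y (d − a/2) + A'_s f_y (d − d') = [1276800 × (585 − 66.485) + 457800 × (585 − 43)] × 10⁻⁶ = 662.04 + 248.13 = 910.17 kN·m.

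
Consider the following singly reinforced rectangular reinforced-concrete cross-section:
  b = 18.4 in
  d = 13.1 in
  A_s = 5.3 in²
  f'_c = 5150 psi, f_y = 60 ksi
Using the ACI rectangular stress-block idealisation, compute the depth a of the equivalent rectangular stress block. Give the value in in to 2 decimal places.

T = A_s f_y = 5.3 × 60 = 318 kips.
a = T/(0.85 f'_c b) = 318/(0.85 × 5.15 × 18.4) = 3.95 in.

a ≈ 3.95 in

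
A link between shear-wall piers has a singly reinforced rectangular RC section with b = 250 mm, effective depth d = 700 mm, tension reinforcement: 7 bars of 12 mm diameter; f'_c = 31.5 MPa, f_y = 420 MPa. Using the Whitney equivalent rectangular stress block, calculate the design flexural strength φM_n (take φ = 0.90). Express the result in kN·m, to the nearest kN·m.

A_s = 7 × 113 = 791 mm².
T = A_s f_y = 791 × 420 = 332220 N = 332.22 kN.
From C = T: a = T/(0.85 f'_c b) = 332220/(0.85 × 31.5 × 250) = 49.63 mm.
M_n = T(d − a/2) = 332.22 kN × (700 − 24.815) mm = 224.31 kN·m.
φM_n = 0.90 × 224.31 = 201.88 kN·m.

φM_n ≈ 202 kN·m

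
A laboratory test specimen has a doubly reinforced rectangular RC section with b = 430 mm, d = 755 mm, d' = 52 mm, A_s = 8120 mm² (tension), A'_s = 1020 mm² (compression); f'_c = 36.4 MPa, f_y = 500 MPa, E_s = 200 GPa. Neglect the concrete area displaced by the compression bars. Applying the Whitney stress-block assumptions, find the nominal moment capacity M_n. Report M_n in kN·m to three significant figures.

M_n ≈ 2570 kN·m

Assume both tension and compression steel yield.
Net tension couple steel: A_s − A'_s = 7100 mm².
a = (A_s − A'_s) f_y / (0.85 f'_c b) = 3550000/(0.85 × 36.4 × 430) = 266.83 mm.
c = a/β₁ = 266.83/0.79 = 337.76 mm; ε'_s = 0.003(c − d')/c = 0.0025 ≥ f_y/E_s = 0.0025, so compression steel does yield.
M_n = (A_s − A'_s) f_y (d − a/2) + A'_s f_y (d − d') = [3550000 × (755 − 133.415) + 510000 × (755 − 52)] × 10⁻⁶ = 2206.63 + 358.53 = 2565.16 kN·m.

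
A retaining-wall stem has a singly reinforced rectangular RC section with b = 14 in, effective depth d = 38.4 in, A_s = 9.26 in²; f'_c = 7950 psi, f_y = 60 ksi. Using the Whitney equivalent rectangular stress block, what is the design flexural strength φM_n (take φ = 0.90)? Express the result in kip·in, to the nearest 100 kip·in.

T = A_s f_y = 9.26 × 60 = 555.6 kips.
a = T/(0.85 f'_c b) = 555.6/(0.85 × 7.95 × 14) = 5.873 in.
M_n = T(d − a/2) = 555.6 × (38.4 − 2.9365) = 19703.5 kip·in.
φM_n = 0.90 × 19703.5 = 17733.2 kip·in.

φM_n ≈ 17700 kip·in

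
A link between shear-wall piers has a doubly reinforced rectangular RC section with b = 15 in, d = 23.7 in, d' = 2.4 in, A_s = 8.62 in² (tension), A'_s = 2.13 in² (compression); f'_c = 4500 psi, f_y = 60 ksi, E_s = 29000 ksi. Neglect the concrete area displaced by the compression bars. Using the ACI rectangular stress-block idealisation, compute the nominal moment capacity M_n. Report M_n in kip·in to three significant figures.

M_n ≈ 10600 kip·in

Assume both steels yield.
a = (A_s − A'_s) f_y/(0.85 f'_c b) = (8.62 − 2.13) × 60/(0.85 × 4.5 × 15) = 6.787 in.
c = a/β₁ = 6.787/0.825 = 8.227 in; ε'_s = 0.003(c − d')/c = 0.0021 ≥ ε_y = 0.0021, so the compression steel yields.
M_n = (A_s − A'_s) f_y (d − a/2) + A'_s f_y (d − d') = 389.4 × (23.7 − 3.3935) + 127.8 × (23.7 − 2.4) = 7907.4 + 2722.1 = 10629.5 kip·in.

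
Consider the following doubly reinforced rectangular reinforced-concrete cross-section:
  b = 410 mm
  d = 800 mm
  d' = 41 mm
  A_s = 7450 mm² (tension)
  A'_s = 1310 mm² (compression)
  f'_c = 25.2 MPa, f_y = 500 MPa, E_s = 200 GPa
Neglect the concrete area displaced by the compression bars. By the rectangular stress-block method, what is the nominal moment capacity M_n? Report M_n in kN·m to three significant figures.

Assume both tension and compression steel yield.
Net tension couple steel: A_s − A'_s = 6140 mm².
a = (A_s − A'_s) f_y / (0.85 f'_c b) = 3070000/(0.85 × 25.2 × 410) = 349.57 mm.
c = a/β₁ = 349.57/0.85 = 411.26 mm; ε'_s = 0.003(c − d')/c = 0.0027 ≥ f_y/E_s = 0.0025, so compression steel does yield.
M_n = (A_s − A'_s) f_y (d − a/2) + A'_s f_y (d − d') = [3070000 × (800 − 174.785) + 655000 × (800 − 41)] × 10⁻⁶ = 1919.41 + 497.15 = 2416.56 kN·m.

M_n ≈ 2420 kN·m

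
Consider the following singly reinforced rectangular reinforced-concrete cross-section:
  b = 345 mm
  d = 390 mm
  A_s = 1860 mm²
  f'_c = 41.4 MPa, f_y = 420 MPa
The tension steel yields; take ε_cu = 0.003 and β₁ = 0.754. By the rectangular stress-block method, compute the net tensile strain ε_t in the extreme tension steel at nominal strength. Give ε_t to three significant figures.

a = A_s f_y/(0.85 f'_c b) = 64.35 mm.
β₁ = 0.754, so c = a/β₁ = 64.35/0.754 = 85.34 mm.
From the linear strain diagram with ε_cu = 0.003: ε_t = 0.003 (d − c)/c = 0.003 × (390 − 85.34)/85.34 = 0.0107.
Since ε_t ≥ 0.005, the section is tension-controlled.

ε_t ≈ 0.0107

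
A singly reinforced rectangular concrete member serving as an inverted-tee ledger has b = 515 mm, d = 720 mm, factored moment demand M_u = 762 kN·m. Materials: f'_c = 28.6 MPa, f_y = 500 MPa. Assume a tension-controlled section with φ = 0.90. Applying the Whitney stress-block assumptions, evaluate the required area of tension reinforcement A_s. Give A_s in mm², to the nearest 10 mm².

A_s ≈ 2530 mm²

M_n = M_u/φ = 762/0.90 = 846.667 kN·m.
With M_n = 0.85 f'_c a b (d − a/2), solve the quadratic for a:
a = d − √(d² − 2M_n/(0.85 f'_c b)) = 720 − √(720² − 2 × 846.667×10⁶/(0.85 × 28.6 × 515)) = 101.01 mm.
A_s = 0.85 f'_c a b / f_y = 0.85 × 28.6 × 101.01 × 515 / 500 = 2529.2 mm².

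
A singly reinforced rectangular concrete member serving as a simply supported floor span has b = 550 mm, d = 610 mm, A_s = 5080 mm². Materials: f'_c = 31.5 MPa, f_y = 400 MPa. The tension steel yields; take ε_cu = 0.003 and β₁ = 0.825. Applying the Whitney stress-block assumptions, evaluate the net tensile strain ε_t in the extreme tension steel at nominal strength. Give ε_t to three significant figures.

a = A_s f_y/(0.85 f'_c b) = 137.98 mm.
β₁ = 0.825, so c = a/β₁ = 137.98/0.825 = 167.25 mm.
From the linear strain diagram with ε_cu = 0.003: ε_t = 0.003 (d − c)/c = 0.003 × (610 − 167.25)/167.25 = 0.00794.
Since ε_t ≥ 0.005, the section is tension-controlled.

ε_t ≈ 0.00794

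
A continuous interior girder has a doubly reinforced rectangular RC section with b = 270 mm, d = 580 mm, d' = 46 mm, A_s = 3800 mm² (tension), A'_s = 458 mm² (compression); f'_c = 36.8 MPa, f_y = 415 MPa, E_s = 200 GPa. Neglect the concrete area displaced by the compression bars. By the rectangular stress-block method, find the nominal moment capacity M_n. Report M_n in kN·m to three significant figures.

M_n ≈ 792 kN·m

Assume both tension and compression steel yield.
Net tension couple steel: A_s − A'_s = 3342 mm².
a = (A_s − A'_s) f_y / (0.85 f'_c b) = 1386930/(0.85 × 36.8 × 270) = 164.22 mm.
c = a/β₁ = 164.22/0.787 = 208.67 mm; ε'_s = 0.003(c − d')/c = 0.0023 ≥ f_y/E_s = 0.0021, so compression steel does yield.
M_n = (A_s − A'_s) f_y (d − a/2) + A'_s f_y (d − d') = [1386930 × (580 − 82.11) + 190070 × (580 − 46)] × 10⁻⁶ = 690.54 + 101.50 = 792.04 kN·m.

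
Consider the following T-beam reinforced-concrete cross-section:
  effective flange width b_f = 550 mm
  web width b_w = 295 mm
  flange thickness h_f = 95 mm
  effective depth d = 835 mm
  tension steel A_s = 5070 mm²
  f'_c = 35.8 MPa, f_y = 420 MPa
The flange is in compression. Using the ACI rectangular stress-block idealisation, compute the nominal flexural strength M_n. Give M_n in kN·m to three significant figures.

Tension: T = A_s f_y = 5070 × 420 = 2129400 N.
Try a within the flange: a = T/(0.85 f'_c b_f) = 2129400/(0.85 × 35.8 × 550) = 127.23 mm.
a = 127.23 > h_f = 95 mm: the block extends into the web. Split into flange-overhang and web parts.
C_f = 0.85 f'_c (b_f − b_w) h_f = 0.85 × 35.8 × (550 − 295) × 95 = 737167 N.
Remaining web compression depth: a_w = (T − C_f)/(0.85 f'_c b_w) = (2129400 − 737167)/(0.85 × 35.8 × 295) = 155.09 mm.
M_n = C_f(d − h_f/2) + (T − C_f)(d − a_w/2) = 737167 × (835 − 47.5) + 1392233 × (835 − 77.545) = 580.52 + 1054.55 = 1635.07 × 10⁶ N·mm.
M_n = 1635.07 kN·m.

M_n ≈ 1640 kN·m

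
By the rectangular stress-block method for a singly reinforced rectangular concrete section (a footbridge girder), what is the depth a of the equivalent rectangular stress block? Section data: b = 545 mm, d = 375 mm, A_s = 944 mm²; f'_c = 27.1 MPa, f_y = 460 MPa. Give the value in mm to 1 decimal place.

a ≈ 34.6 mm

T = A_s f_y = 944 × 460 = 434240 N = 434.24 kN.
Setting C = 0.85 f'_c a b equal to T: a = 434240/(0.85 × 27.1 × 545) = 34.6 mm.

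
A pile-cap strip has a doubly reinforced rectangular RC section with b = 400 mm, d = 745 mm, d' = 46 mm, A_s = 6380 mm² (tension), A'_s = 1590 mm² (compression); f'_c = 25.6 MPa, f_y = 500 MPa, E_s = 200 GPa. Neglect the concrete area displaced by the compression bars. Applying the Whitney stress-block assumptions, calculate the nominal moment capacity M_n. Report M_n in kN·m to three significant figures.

M_n ≈ 2010 kN·m

Assume both tension and compression steel yield.
Net tension couple steel: A_s − A'_s = 4790 mm².
a = (A_s − A'_s) f_y / (0.85 f'_c b) = 2395000/(0.85 × 25.6 × 400) = 275.16 mm.
c = a/β₁ = 275.16/0.85 = 323.72 mm; ε'_s = 0.003(c − d')/c = 0.0026 ≥ f_y/E_s = 0.0025, so compression steel does yield.
M_n = (A_s − A'_s) f_y (d − a/2) + A'_s f_y (d − d') = [2395000 × (745 − 137.58) + 795000 × (745 − 46)] × 10⁻⁶ = 1454.77 + 555.71 = 2010.48 kN·m.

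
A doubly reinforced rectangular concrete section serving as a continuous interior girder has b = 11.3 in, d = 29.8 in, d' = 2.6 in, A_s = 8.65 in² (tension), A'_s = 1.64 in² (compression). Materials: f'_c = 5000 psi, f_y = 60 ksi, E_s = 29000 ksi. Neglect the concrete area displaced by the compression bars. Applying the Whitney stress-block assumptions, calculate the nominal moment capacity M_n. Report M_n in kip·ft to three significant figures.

Assume both steels yield.
a = (A_s − A'_s) f_y/(0.85 f'_c b) = (8.65 − 1.64) × 60/(0.85 × 5 × 11.3) = 8.758 in.
c = a/β₁ = 8.758/0.8 = 10.948 in; ε'_s = 0.003(c − d')/c = 0.0023 ≥ ε_y = 0.0021, so the compression steel yields.
M_n = (A_s − A'_s) f_y (d − a/2) + A'_s f_y (d − d') = 420.6 × (29.8 − 4.379) + 98.4 × (29.8 − 2.6) = 10692.1 + 2676.5 = 13368.6 kip·in = 13368.6/12 = 1114.05 kip·ft.

M_n ≈ 1110 kip·ft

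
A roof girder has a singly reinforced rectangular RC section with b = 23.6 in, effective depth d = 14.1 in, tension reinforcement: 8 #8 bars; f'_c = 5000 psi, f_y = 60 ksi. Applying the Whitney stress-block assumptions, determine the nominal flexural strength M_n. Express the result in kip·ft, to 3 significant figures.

A_s = 8 × 0.79 = 6.32 in².
T = A_s f_y = 6.32 × 60 = 379.2 kips.
a = T/(0.85 f'_c b) = 379.2/(0.85 × 5 × 23.6) = 3.781 in.
M_n = T(d − a/2) = 379.2 × (14.1 − 1.8905) = 4629.8 kip·in = 4629.8/12 = 385.82 kip·ft.

M_n ≈ 386 kip·ft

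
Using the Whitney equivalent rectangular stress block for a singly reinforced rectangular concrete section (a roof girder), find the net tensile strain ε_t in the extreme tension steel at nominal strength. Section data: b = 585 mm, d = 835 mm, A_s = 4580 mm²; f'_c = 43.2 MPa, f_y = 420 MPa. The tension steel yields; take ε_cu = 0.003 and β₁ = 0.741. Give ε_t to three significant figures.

a = A_s f_y/(0.85 f'_c b) = 89.55 mm.
β₁ = 0.741, so c = a/β₁ = 89.55/0.741 = 120.85 mm.
From the linear strain diagram with ε_cu = 0.003: ε_t = 0.003 (d − c)/c = 0.003 × (835 − 120.85)/120.85 = 0.0177.
Since ε_t ≥ 0.005, the section is tension-controlled.

ε_t ≈ 0.0177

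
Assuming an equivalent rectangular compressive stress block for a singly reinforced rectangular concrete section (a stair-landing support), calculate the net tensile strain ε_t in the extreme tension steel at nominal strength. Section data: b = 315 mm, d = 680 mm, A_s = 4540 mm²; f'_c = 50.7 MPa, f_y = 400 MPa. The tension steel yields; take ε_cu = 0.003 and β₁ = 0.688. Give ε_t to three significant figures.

ε_t ≈ 0.00749

a = A_s f_y/(0.85 f'_c b) = 133.78 mm.
β₁ = 0.688, so c = a/β₁ = 133.78/0.688 = 194.45 mm.
From the linear strain diagram with ε_cu = 0.003: ε_t = 0.003 (d − c)/c = 0.003 × (680 − 194.45)/194.45 = 0.00749.
Since ε_t ≥ 0.005, the section is tension-controlled.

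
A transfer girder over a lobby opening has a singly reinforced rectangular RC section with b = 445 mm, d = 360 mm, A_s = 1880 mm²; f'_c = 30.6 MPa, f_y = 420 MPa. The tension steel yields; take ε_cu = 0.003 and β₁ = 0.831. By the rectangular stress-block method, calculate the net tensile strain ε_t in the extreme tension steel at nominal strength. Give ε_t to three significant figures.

a = A_s f_y/(0.85 f'_c b) = 68.22 mm.
β₁ = 0.831, so c = a/β₁ = 68.22/0.831 = 82.09 mm.
From the linear strain diagram with ε_cu = 0.003: ε_t = 0.003 (d − c)/c = 0.003 × (360 − 82.09)/82.09 = 0.0102.
Since ε_t ≥ 0.005, the section is tension-controlled.

ε_t ≈ 0.0102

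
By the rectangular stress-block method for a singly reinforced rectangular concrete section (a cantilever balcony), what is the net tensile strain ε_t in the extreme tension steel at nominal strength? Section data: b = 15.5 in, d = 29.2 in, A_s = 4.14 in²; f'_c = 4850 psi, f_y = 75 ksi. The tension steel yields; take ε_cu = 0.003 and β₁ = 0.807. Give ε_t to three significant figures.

ε_t ≈ 0.0115

a = A_s f_y/(0.85 f'_c b) = 4.859 in.
β₁ = 0.807, so c = a/β₁ = 4.859/0.807 = 6.021 in.
From the linear strain diagram with ε_cu = 0.003: ε_t = 0.003 (d − c)/c = 0.003 × (29.2 − 6.021)/6.021 = 0.0115.
Since ε_t ≥ 0.005, the section is tension-controlled.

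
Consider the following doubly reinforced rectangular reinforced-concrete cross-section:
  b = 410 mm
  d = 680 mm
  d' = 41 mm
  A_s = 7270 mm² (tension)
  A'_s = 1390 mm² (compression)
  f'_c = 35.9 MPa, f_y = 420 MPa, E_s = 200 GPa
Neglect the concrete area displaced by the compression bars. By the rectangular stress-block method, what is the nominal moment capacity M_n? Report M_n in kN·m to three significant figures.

M_n ≈ 1810 kN·m

Assume both tension and compression steel yield.
Net tension couple steel: A_s − A'_s = 5880 mm².
a = (A_s − A'_s) f_y / (0.85 f'_c b) = 2469600/(0.85 × 35.9 × 410) = 197.39 mm.
c = a/β₁ = 197.39/0.794 = 248.60 mm; ε'_s = 0.003(c − d')/c = 0.0025 ≥ f_y/E_s = 0.0021, so compression steel does yield.
M_n = (A_s − A'_s) f_y (d − a/2) + A'_s f_y (d − d') = [2469600 × (680 − 98.695) + 583800 × (680 − 41)] × 10⁻⁶ = 1435.59 + 373.05 = 1808.64 kN·m.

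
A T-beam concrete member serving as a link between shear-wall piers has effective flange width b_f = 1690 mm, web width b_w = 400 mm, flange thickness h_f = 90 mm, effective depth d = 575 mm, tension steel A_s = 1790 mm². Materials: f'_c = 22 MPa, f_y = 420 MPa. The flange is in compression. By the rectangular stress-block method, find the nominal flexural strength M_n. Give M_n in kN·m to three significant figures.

Tension: T = A_s f_y = 1790 × 420 = 751800 N.
Try a within the flange: a = T/(0.85 f'_c b_f) = 751800/(0.85 × 22 × 1690) = 23.79 mm.
Since a = 23.79 ≤ h_f = 90 mm, the stress block lies entirely in the flange; analyse as a rectangular beam of width b_f.
M_n = T(d − a/2) = 751800 × (575 − 11.895) = 423.34 × 10⁶ N·mm.
M_n = 423.34 kN·m.

M_n ≈ 423 kN·m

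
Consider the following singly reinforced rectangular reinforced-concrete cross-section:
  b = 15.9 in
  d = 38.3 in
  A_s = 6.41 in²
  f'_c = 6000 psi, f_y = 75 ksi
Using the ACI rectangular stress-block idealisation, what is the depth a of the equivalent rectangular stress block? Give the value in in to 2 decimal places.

a ≈ 5.93 in

T = A_s f_y = 6.41 × 75 = 480.75 kips.
a = T/(0.85 f'_c b) = 480.75/(0.85 × 6 × 15.9) = 5.93 in.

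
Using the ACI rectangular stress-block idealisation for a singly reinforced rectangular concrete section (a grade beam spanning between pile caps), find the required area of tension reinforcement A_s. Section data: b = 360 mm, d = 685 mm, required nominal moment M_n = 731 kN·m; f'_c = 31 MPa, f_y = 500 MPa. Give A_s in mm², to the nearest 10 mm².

With M_n = 0.85 f'_c a b (d − a/2), solve the quadratic for a:
a = d − √(d² − 2M_n/(0.85 f'_c b)) = 685 − √(685² − 2 × 731×10⁶/(0.85 × 31 × 360)) = 123.66 mm.
A_s = 0.85 f'_c a b / f_y = 0.85 × 31 × 123.66 × 360 / 500 = 2346.1 mm².

A_s ≈ 2350 mm²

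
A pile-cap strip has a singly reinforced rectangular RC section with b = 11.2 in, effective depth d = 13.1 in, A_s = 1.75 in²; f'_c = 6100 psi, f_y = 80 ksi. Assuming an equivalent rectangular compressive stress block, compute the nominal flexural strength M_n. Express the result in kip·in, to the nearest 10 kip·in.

T = A_s f_y = 1.75 × 80 = 140 kips.
a = T/(0.85 f'_c b) = 140/(0.85 × 6.1 × 11.2) = 2.411 in.
M_n = T(d − a/2) = 140 × (13.1 − 1.2055) = 1665.2 kip·in.

M_n ≈ 1670 kip·in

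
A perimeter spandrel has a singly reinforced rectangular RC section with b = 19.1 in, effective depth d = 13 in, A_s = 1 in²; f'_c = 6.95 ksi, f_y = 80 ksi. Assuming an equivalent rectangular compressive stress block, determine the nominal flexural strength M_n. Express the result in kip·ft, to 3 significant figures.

M_n ≈ 84.3 kip·ft

T = A_s f_y = 1 × 80 = 80 kips.
a = T/(0.85 f'_c b) = 80/(0.85 × 6.95 × 19.1) = 0.709 in.
M_n = T(d − a/2) = 80 × (13 − 0.3545) = 1011.6 kip·in = 1011.6/12 = 84.30 kip·ft.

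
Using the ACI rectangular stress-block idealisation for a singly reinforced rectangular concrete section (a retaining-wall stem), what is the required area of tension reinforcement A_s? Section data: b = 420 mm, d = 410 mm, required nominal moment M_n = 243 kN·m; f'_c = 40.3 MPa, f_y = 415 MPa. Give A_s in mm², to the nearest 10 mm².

With M_n = 0.85 f'_c a b (d − a/2), solve the quadratic for a:
a = d − √(d² − 2M_n/(0.85 f'_c b)) = 410 − √(410² − 2 × 243×10⁶/(0.85 × 40.3 × 420)) = 43.50 mm.
A_s = 0.85 f'_c a b / f_y = 0.85 × 40.3 × 43.50 × 420 / 415 = 1508.0 mm².

A_s ≈ 1510 mm²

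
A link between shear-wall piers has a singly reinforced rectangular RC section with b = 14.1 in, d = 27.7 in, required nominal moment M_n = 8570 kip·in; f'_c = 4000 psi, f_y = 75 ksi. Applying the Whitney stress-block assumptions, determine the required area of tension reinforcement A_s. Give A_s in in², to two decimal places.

A_s ≈ 4.77 in²

From M_n = 0.85 f'_c a b (d − a/2):
a = d − √(d² − 2M_n/(0.85 f'_c b)) = 27.7 − √(27.7² − 2 × 8570/(0.85 × 4 × 14.1)) = 7.457 in.
A_s = 0.85 f'_c a b / f_y = 0.85 × 4 × 7.457 × 14.1 / 75 = 4.767 in².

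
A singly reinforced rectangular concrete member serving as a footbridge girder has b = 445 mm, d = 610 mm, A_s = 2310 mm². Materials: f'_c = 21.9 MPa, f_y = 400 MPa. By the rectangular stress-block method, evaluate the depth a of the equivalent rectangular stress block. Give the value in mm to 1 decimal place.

a ≈ 111.5 mm

T = A_s f_y = 2310 × 400 = 924000 N = 924 kN.
Setting C = 0.85 f'_c a b equal to T: a = 924000/(0.85 × 21.9 × 445) = 111.5 mm.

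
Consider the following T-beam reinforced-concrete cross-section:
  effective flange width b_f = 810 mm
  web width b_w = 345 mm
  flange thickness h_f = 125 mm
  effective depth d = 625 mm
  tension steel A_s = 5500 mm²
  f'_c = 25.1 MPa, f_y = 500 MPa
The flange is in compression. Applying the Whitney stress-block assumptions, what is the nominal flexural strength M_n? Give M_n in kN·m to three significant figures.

Tension: T = A_s f_y = 5500 × 500 = 2750000 N.
Try a within the flange: a = T/(0.85 f'_c b_f) = 2750000/(0.85 × 25.1 × 810) = 159.13 mm.
a = 159.13 > h_f = 125 mm: the block extends into the web. Split into flange-overhang and web parts.
C_f = 0.85 f'_c (b_f − b_w) h_f = 0.85 × 25.1 × (810 − 345) × 125 = 1240097 N.
Remaining web compression depth: a_w = (T − C_f)/(0.85 f'_c b_w) = (2750000 − 1240097)/(0.85 × 25.1 × 345) = 205.13 mm.
M_n = C_f(d − h_f/2) + (T − C_f)(d − a_w/2) = 1240097 × (625 − 62.5) + 1509903 × (625 − 102.565) = 697.55 + 788.83 = 1486.38 × 10⁶ N·mm.
M_n = 1486.38 kN·m.

M_n ≈ 1490 kN·m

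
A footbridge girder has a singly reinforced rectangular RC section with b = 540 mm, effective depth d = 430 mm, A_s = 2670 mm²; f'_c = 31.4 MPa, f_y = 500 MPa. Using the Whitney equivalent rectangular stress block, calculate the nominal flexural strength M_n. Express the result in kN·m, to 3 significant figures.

T = A_s f_y = 2670 × 500 = 1335000 N = 1335 kN.
From C = T: a = T/(0.85 f'_c b) = 1335000/(0.85 × 31.4 × 540) = 92.63 mm.
M_n = T(d − a/2) = 1335 kN × (430 − 46.315) mm = 512.22 kN·m.

M_n ≈ 512 kN·m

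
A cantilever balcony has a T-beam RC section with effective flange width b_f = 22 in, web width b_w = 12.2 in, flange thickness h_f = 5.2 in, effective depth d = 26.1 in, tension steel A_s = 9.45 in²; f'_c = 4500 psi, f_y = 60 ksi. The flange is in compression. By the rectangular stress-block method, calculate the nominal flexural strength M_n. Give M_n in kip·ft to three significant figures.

Tension: T = A_s f_y = 9.45 × 60 = 567 kips.
Try a within the flange: a = T/(0.85 f'_c b_f) = 567/(0.85 × 4.5 × 22) = 6.738 in.
a = 6.738 > h_f = 5.2 in: the block extends into the web. Split into flange-overhang and web parts.
C_f = 0.85 f'_c (b_f − b_w) h_f = 0.85 × 4.5 × (22 − 12.2) × 5.2 = 194.9 kips.
Remaining web compression depth: a_w = (T − C_f)/(0.85 f'_c b_w) = (567 − 194.9)/(0.85 × 4.5 × 12.2) = 7.974 in.
M_n = C_f(d − h_f/2) + (T − C_f)(d − a_w/2) = 194.9 × (26.1 − 2.6) + 372.1 × (26.1 − 3.987) = 4580.2 + 8228.2 = 12808.4 kip·in.
M_n = 12808.4/12 = 1067.37 kip·ft.

M_n ≈ 1070 kip·ft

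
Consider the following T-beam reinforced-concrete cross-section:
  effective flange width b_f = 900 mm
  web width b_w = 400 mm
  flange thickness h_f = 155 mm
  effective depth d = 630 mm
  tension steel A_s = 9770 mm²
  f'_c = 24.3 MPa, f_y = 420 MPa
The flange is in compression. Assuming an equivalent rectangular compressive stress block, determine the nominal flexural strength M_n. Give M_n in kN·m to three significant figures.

Tension: T = A_s f_y = 9770 × 420 = 4103400 N.
Try a within the flange: a = T/(0.85 f'_c b_f) = 4103400/(0.85 × 24.3 × 900) = 220.74 mm.
a = 220.74 > h_f = 155 mm: the block extends into the web. Split into flange-overhang and web parts.
C_f = 0.85 f'_c (b_f − b_w) h_f = 0.85 × 24.3 × (900 − 400) × 155 = 1600763 N.
Remaining web compression depth: a_w = (T − C_f)/(0.85 f'_c b_w) = (4103400 − 1600763)/(0.85 × 24.3 × 400) = 302.91 mm.
M_n = C_f(d − h_f/2) + (T − C_f)(d − a_w/2) = 1600763 × (630 − 77.5) + 2502637 × (630 − 151.455) = 884.42 + 1197.62 = 2082.04 × 10⁶ N·mm.
M_n = 2082.04 kN·m.

M_n ≈ 2080 kN·m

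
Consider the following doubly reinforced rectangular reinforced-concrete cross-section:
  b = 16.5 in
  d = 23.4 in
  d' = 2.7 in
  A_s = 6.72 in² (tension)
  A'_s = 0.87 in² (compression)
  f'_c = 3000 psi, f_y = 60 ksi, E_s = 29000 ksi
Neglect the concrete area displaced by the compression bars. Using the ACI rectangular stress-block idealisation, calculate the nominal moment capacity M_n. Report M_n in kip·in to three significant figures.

Assume both steels yield.
a = (A_s − A'_s) f_y/(0.85 f'_c b) = (6.72 − 0.87) × 60/(0.85 × 3 × 16.5) = 8.342 in.
c = a/β₁ = 8.342/0.85 = 9.814 in; ε'_s = 0.003(c − d')/c = 0.0022 ≥ ε_y = 0.0021, so the compression steel yields.
M_n = (A_s − A'_s) f_y (d − a/2) + A'_s f_y (d − d') = 351 × (23.4 − 4.171) + 52.2 × (23.4 − 2.7) = 6749.4 + 1080.5 = 7829.9 kip·in.

M_n ≈ 7830 kip·in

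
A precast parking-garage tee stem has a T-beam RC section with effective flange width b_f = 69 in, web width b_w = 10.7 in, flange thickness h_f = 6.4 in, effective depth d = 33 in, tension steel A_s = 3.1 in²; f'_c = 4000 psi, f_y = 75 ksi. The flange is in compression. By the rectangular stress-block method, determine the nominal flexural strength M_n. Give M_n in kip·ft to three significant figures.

M_n ≈ 630 kip·ft

Tension: T = A_s f_y = 3.1 × 75 = 232.5 kips.
Try a within the flange: a = T/(0.85 f'_c b_f) = 232.5/(0.85 × 4 × 69) = 0.991 in.
Since a = 0.991 ≤ h_f = 6.4 in, the stress block lies entirely in the flange; analyse as a rectangular beam of width b_f.
M_n = T(d − a/2) = 232.5 × (33 − 0.4955) = 7557.3 kip·in.
M_n = 7557.3/12 = 629.78 kip·ft.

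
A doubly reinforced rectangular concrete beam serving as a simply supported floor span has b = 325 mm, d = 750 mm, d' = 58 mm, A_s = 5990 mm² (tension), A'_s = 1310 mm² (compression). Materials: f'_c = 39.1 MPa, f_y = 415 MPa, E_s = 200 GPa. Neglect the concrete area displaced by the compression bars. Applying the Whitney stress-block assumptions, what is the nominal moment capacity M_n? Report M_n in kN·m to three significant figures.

M_n ≈ 1660 kN·m

Assume both tension and compression steel yield.
Net tension couple steel: A_s − A'_s = 4680 mm².
a = (A_s − A'_s) f_y / (0.85 f'_c b) = 1942200/(0.85 × 39.1 × 325) = 179.81 mm.
c = a/β₁ = 179.81/0.771 = 233.22 mm; ε'_s = 0.003(c − d')/c = 0.0023 ≥ f_y/E_s = 0.0021, so compression steel does yield.
M_n = (A_s − A'_s) f_y (d − a/2) + A'_s f_y (d − d') = [1942200 × (750 − 89.905) + 543650 × (750 − 58)] × 10⁻⁶ = 1282.04 + 376.21 = 1658.25 kN·m.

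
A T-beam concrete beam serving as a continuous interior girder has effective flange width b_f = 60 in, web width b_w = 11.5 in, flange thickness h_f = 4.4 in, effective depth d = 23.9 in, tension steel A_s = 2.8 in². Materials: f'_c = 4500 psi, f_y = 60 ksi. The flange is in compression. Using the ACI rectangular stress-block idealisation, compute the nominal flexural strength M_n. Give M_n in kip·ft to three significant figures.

Tension: T = A_s f_y = 2.8 × 60 = 168 kips.
Try a within the flange: a = T/(0.85 f'_c b_f) = 168/(0.85 × 4.5 × 60) = 0.732 in.
Since a = 0.732 ≤ h_f = 4.4 in, the stress block lies entirely in the flange; analyse as a rectangular beam of width b_f.
M_n = T(d − a/2) = 168 × (23.9 − 0.366) = 3953.7 kip·in.
M_n = 3953.7/12 = 329.48 kip·ft.

M_n ≈ 329 kip·ft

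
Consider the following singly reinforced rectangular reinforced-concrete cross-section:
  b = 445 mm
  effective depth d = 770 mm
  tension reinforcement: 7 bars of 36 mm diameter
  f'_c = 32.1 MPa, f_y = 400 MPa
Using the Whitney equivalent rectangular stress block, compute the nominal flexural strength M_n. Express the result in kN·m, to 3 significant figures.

A_s = 7 × 1018 = 7126 mm².
T = A_s f_y = 7126 × 400 = 2850400 N = 2850.4 kN.
From C = T: a = T/(0.85 f'_c b) = 2850400/(0.85 × 32.1 × 445) = 234.76 mm.
M_n = T(d − a/2) = 2850.4 kN × (770 − 117.38) mm = 1860.23 kN·m.

M_n ≈ 1860 kN·m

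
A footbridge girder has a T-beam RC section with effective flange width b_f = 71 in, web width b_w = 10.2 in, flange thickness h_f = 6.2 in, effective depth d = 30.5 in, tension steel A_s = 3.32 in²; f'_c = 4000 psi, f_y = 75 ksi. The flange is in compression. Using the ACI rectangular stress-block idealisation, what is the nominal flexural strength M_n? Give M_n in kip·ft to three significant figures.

Tension: T = A_s f_y = 3.32 × 75 = 249 kips.
Try a within the flange: a = T/(0.85 f'_c b_f) = 249/(0.85 × 4 × 71) = 1.031 in.
Since a = 1.031 ≤ h_f = 6.2 in, the stress block lies entirely in the flange; analyse as a rectangular beam of width b_f.
M_n = T(d − a/2) = 249 × (30.5 − 0.5155) = 7466.1 kip·in.
M_n = 7466.1/12 = 622.18 kip·ft.

M_n ≈ 622 kip·ft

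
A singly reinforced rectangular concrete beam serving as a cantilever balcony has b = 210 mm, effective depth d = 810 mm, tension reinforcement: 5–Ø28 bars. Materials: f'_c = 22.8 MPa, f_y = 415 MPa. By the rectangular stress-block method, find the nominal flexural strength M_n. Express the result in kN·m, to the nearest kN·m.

M_n ≈ 835 kN·m

A_s = 5 × 616 = 3080 mm².
T = A_s f_y = 3080 × 415 = 1278200 N = 1278.2 kN.
From C = T: a = T/(0.85 f'_c b) = 1278200/(0.85 × 22.8 × 210) = 314.07 mm.
M_n = T(d − a/2) = 1278.2 kN × (810 − 157.035) mm = 834.62 kN·m.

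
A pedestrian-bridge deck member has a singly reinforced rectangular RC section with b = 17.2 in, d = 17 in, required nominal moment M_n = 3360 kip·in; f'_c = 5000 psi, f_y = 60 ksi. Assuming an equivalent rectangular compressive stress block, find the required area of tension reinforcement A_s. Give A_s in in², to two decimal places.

From M_n = 0.85 f'_c a b (d − a/2):
a = d − √(d² − 2M_n/(0.85 f'_c b)) = 17 − √(17² − 2 × 3360/(0.85 × 5 × 17.2)) = 2.962 in.
A_s = 0.85 f'_c a b / f_y = 0.85 × 5 × 2.962 × 17.2 / 60 = 3.609 in².

A_s ≈ 3.61 in²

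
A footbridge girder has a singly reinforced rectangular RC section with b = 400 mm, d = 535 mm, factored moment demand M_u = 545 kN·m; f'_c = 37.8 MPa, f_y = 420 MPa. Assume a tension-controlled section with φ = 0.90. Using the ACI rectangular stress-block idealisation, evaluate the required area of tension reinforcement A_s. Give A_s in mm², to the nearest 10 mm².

A_s ≈ 2960 mm²

M_n = M_u/φ = 545/0.90 = 605.556 kN·m.
With M_n = 0.85 f'_c a b (d − a/2), solve the quadratic for a:
a = d − √(d² − 2M_n/(0.85 f'_c b)) = 535 − √(535² − 2 × 605.556×10⁶/(0.85 × 37.8 × 400)) = 96.83 mm.
A_s = 0.85 f'_c a b / f_y = 0.85 × 37.8 × 96.83 × 400 / 420 = 2963.0 mm².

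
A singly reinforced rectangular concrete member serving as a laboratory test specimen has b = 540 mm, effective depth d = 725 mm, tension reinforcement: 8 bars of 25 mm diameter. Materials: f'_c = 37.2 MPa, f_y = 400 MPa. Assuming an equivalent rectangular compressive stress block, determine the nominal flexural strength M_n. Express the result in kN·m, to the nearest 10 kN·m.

A_s = 8 × 491 = 3928 mm².
T = A_s f_y = 3928 × 400 = 1571200 N = 1571.2 kN.
From C = T: a = T/(0.85 f'_c b) = 1571200/(0.85 × 37.2 × 540) = 92.02 mm.
M_n = T(d − a/2) = 1571.2 kN × (725 − 46.01) mm = 1066.83 kN·m.

M_n ≈ 1070 kN·m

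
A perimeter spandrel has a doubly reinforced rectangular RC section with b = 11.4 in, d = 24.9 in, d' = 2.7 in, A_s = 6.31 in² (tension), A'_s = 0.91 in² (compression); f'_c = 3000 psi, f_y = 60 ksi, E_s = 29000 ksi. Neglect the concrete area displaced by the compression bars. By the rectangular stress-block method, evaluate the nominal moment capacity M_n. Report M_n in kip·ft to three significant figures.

Assume both steels yield.
a = (A_s − A'_s) f_y/(0.85 f'_c b) = (6.31 − 0.91) × 60/(0.85 × 3 × 11.4) = 11.146 in.
c = a/β₁ = 11.146/0.85 = 13.113 in; ε'_s = 0.003(c − d')/c = 0.0024 ≥ ε_y = 0.0021, so the compression steel yields.
M_n = (A_s − A'_s) f_y (d − a/2) + A'_s f_y (d − d') = 324 × (24.9 − 5.573) + 54.6 × (24.9 − 2.7) = 6261.9 + 1212.1 = 7474.0 kip·in = 7474.0/12 = 622.83 kip·ft.

M_n ≈ 623 kip·ft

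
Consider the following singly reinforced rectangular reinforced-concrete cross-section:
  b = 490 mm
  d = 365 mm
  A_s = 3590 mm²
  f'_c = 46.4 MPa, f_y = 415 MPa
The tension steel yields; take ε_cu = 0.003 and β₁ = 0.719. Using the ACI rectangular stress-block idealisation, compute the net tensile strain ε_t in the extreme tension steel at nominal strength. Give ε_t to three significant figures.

a = A_s f_y/(0.85 f'_c b) = 77.09 mm.
β₁ = 0.719, so c = a/β₁ = 77.09/0.719 = 107.22 mm.
From the linear strain diagram with ε_cu = 0.003: ε_t = 0.003 (d − c)/c = 0.003 × (365 − 107.22)/107.22 = 0.00721.
Since ε_t ≥ 0.005, the section is tension-controlled.

ε_t ≈ 0.00721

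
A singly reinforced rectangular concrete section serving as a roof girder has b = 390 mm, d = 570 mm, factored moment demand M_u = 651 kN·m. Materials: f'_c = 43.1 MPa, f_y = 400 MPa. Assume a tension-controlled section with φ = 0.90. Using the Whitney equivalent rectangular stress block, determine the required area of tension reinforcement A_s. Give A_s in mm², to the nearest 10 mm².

A_s ≈ 3470 mm²

M_n = M_u/φ = 651/0.90 = 723.333 kN·m.
With M_n = 0.85 f'_c a b (d − a/2), solve the quadratic for a:
a = d − √(d² − 2M_n/(0.85 f'_c b)) = 570 − √(570² − 2 × 723.333×10⁶/(0.85 × 43.1 × 390)) = 97.09 mm.
A_s = 0.85 f'_c a b / f_y = 0.85 × 43.1 × 97.09 × 390 / 400 = 3468.0 mm².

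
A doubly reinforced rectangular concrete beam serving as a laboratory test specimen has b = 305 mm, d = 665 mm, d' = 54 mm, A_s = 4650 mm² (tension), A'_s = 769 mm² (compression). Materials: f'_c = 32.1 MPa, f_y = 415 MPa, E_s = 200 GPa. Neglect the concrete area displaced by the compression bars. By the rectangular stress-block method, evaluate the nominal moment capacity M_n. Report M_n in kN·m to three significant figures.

M_n ≈ 1110 kN·m

Assume both tension and compression steel yield.
Net tension couple steel: A_s − A'_s = 3881 mm².
a = (A_s − A'_s) f_y / (0.85 f'_c b) = 1610615/(0.85 × 32.1 × 305) = 193.54 mm.
c = a/β₁ = 193.54/0.821 = 235.74 mm; ε'_s = 0.003(c − d')/c = 0.0023 ≥ f_y/E_s = 0.0021, so compression steel does yield.
M_n = (A_s − A'_s) f_y (d − a/2) + A'_s f_y (d − d') = [1610615 × (665 − 96.77) + 319135 × (665 − 54)] × 10⁻⁶ = 915.20 + 194.99 = 1110.19 kN·m.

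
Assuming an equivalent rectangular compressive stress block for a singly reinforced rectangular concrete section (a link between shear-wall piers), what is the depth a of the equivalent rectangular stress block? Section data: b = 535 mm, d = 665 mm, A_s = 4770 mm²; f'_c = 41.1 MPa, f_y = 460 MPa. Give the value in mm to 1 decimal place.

T = A_s f_y = 4770 × 460 = 2194200 N = 2194.2 kN.
Setting C = 0.85 f'_c a b equal to T: a = 2194200/(0.85 × 41.1 × 535) = 117.4 mm.

a ≈ 117.4 mm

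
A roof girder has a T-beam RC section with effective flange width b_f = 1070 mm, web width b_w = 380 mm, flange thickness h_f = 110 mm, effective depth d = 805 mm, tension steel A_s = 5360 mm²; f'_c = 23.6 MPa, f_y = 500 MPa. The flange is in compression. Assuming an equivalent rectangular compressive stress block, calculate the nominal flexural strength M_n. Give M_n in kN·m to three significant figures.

M_n ≈ 1990 kN·m

Tension: T = A_s f_y = 5360 × 500 = 2680000 N.
Try a within the flange: a = T/(0.85 f'_c b_f) = 2680000/(0.85 × 23.6 × 1070) = 124.86 mm.
a = 124.86 > h_f = 110 mm: the block extends into the web. Split into flange-overhang and web parts.
C_f = 0.85 f'_c (b_f − b_w) h_f = 0.85 × 23.6 × (1070 − 380) × 110 = 1522554 N.
Remaining web compression depth: a_w = (T − C_f)/(0.85 f'_c b_w) = (2680000 − 1522554)/(0.85 × 23.6 × 380) = 151.84 mm.
M_n = C_f(d − h_f/2) + (T − C_f)(d − a_w/2) = 1522554 × (805 − 55) + 1157446 × (805 − 75.92) = 1141.92 + 843.87 = 1985.79 × 10⁶ N·mm.
M_n = 1985.79 kN·m.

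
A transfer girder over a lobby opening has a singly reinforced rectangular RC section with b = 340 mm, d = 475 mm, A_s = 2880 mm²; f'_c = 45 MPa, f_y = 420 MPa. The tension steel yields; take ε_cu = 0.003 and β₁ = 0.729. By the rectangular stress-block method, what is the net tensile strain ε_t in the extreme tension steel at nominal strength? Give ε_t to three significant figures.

a = A_s f_y/(0.85 f'_c b) = 93.01 mm.
β₁ = 0.729, so c = a/β₁ = 93.01/0.729 = 127.59 mm.
From the linear strain diagram with ε_cu = 0.003: ε_t = 0.003 (d − c)/c = 0.003 × (475 − 127.59)/127.59 = 0.00817.
Since ε_t ≥ 0.005, the section is tension-controlled.

ε_t ≈ 0.00817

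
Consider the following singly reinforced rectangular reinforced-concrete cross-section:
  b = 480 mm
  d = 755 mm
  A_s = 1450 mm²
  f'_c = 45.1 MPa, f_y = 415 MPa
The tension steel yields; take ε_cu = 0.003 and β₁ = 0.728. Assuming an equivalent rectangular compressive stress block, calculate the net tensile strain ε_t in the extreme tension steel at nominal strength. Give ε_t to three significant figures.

a = A_s f_y/(0.85 f'_c b) = 32.70 mm.
β₁ = 0.728, so c = a/β₁ = 32.70/0.728 = 44.92 mm.
From the linear strain diagram with ε_cu = 0.003: ε_t = 0.003 (d − c)/c = 0.003 × (755 − 44.92)/44.92 = 0.0474.
Since ε_t ≥ 0.005, the section is tension-controlled.

ε_t ≈ 0.0474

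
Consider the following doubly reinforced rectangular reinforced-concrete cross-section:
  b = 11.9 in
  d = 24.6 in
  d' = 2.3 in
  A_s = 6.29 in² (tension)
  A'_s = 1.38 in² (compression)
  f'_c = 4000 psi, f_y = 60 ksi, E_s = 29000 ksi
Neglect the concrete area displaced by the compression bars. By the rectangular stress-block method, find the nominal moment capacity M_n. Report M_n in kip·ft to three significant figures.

Assume both steels yield.
a = (A_s − A'_s) f_y/(0.85 f'_c b) = (6.29 − 1.38) × 60/(0.85 × 4 × 11.9) = 7.281 in.
c = a/β₁ = 7.281/0.85 = 8.566 in; ε'_s = 0.003(c − d')/c = 0.0022 ≥ ε_y = 0.0021, so the compression steel yields.
M_n = (A_s − A'_s) f_y (d − a/2) + A'_s f_y (d − d') = 294.6 × (24.6 − 3.6405) + 82.8 × (24.6 − 2.3) = 6174.7 + 1846.4 = 8021.1 kip·in = 8021.1/12 = 668.43 kip·ft.

M_n ≈ 668 kip·ft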